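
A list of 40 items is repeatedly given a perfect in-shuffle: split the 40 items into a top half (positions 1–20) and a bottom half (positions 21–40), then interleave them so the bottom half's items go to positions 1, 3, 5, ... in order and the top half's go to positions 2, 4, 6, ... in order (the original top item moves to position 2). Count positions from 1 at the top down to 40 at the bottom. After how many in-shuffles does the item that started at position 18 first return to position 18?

20

Follow position 18 under repeated in-shuffles:
18 → 36 → 31 → 21 → 1 → 2 → 4 → 8 → 16 → 32 → 23 → 5 → 10 → 20 → 40 → 39 → 37 → 33 → 25 → 9 → 18
It first returns after 20 in-shuffles.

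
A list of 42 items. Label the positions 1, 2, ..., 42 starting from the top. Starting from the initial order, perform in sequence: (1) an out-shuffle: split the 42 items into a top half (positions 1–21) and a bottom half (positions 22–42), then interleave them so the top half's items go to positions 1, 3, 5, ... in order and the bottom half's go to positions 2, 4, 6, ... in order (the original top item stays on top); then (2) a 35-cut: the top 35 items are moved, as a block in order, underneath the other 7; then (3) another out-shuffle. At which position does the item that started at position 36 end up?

32

Track the item from position 36 forward through each operation:
  after op 1 (out-shuffle): 36 → 30
  after op 2 (cut 35): 30 → 37
  after op 3 (out-shuffle): 37 → 32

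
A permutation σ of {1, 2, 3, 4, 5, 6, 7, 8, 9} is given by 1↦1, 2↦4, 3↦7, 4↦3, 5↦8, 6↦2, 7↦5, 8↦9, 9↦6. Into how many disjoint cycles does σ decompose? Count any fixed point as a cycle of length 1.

Cycle decomposition: (1) (2 4 3 7 5 8 9 6).
2 cycles.

2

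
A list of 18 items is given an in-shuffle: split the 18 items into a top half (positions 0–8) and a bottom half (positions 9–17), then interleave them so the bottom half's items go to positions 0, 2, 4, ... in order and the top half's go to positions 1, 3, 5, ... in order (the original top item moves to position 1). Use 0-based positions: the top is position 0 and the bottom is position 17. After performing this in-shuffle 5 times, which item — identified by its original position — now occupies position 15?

9

Work backwards from position 15, undoing one in-shuffle at a time:
15 ← 7 ← 3 ← 1 ← 0 ← 9
So the item now at position 15 started at position 9.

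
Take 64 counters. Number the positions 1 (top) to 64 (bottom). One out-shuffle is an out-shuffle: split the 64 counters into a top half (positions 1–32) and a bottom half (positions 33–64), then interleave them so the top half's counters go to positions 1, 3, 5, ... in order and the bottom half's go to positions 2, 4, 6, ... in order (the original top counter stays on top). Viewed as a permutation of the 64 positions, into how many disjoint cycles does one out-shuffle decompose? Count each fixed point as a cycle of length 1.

14

Trace each unvisited position around until it returns:
(1) (2 3 5 9 17 33) (4 7 13 25 49 34) (6 11 21 41 18 35) (8 15 29 57 50 36) (10 19 37) (12 23 45 26 51 38) (14 27 53 42 20 39) ... plus 6 more
14 cycles in total.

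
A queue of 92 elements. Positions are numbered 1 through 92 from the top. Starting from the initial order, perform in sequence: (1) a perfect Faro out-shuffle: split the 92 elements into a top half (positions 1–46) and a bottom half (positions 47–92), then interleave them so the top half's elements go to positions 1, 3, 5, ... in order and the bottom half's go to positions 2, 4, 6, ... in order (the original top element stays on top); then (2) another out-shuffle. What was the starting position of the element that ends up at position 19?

51

Undo the operations in reverse order, starting from position 19:
  undo op 2 (out-shuffle, from top half): 19 ← 10
  undo op 1 (out-shuffle, from bottom half): 10 ← 51
So the element at position 19 came from original position 51.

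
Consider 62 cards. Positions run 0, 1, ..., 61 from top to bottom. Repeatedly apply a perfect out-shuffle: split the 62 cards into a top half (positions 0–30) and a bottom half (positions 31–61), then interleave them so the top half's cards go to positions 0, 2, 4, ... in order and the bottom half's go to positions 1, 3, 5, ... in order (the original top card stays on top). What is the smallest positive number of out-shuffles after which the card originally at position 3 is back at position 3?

60

Follow position 3 under repeated out-shuffles:
3 → 6 → 12 → 24 → 48 → 35 → 9 → 18 → ... → 3 (length 60)
It first returns after 60 out-shuffles.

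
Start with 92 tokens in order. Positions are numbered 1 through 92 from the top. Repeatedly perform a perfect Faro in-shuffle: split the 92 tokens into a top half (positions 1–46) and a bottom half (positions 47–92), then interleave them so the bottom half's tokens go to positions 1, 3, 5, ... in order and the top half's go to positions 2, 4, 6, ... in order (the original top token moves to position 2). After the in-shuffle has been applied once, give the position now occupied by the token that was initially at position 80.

Track the token's position through each in-shuffle:
80 → 67

67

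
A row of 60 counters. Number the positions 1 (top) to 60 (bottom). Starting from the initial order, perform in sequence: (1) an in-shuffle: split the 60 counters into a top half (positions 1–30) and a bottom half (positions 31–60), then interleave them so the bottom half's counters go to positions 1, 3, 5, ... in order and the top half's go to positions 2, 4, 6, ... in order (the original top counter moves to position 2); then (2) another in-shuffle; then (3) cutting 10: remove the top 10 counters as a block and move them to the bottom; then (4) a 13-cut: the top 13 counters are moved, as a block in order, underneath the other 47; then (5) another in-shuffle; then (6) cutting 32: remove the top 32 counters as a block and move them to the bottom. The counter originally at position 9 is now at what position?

Track the counter from position 9 forward through each operation:
  after op 1 (in-shuffle): 9 → 18
  after op 2 (in-shuffle): 18 → 36
  after op 3 (cut 10): 36 → 26
  after op 4 (cut 13): 26 → 13
  after op 5 (in-shuffle): 13 → 26
  after op 6 (cut 32): 26 → 54

54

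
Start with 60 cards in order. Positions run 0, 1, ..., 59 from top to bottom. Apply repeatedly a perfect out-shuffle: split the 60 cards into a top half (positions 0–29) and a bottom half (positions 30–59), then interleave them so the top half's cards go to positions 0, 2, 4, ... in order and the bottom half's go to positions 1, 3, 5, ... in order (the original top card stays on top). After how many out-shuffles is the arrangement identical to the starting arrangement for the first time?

The out-shuffle permutes the 60 positions with cycle lengths [1, 1, 58].
Every card is home exactly when every cycle has completed a whole number of laps, i.e. after lcm(1, 58) = 58 out-shuffles.

58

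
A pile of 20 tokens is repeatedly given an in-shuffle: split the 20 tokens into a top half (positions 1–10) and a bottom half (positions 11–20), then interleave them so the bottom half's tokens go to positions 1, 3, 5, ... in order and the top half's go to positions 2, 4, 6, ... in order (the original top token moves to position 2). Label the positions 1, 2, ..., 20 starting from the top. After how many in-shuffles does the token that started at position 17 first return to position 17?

6

Follow position 17 under repeated in-shuffles:
17 → 13 → 5 → 10 → 20 → 19 → 17
It first returns after 6 in-shuffles.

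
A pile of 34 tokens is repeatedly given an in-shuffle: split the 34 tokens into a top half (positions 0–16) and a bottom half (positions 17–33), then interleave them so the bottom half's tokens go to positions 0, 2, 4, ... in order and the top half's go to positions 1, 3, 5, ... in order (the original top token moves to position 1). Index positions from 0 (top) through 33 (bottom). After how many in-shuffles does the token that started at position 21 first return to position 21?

Follow position 21 under repeated in-shuffles:
21 → 8 → 17 → 0 → 1 → 3 → 7 → 15 → 31 → 28 → 22 → 10 → 21
It first returns after 12 in-shuffles.

12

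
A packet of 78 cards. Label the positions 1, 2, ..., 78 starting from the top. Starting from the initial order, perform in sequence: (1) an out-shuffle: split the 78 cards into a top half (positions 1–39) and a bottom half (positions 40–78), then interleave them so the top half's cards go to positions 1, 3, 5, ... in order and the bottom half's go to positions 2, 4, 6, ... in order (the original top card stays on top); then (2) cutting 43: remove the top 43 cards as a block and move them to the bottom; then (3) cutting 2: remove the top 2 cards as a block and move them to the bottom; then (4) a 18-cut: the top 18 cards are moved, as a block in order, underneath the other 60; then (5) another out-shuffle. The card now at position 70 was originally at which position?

30

Undo the operations in reverse order, starting from position 70:
  undo op 5 (out-shuffle, from bottom half): 70 ← 74
  undo op 4 (cut 18): 74 ← 14
  undo op 3 (cut 2): 14 ← 16
  undo op 2 (cut 43): 16 ← 59
  undo op 1 (out-shuffle, from top half): 59 ← 30
So the card at position 70 came from original position 30.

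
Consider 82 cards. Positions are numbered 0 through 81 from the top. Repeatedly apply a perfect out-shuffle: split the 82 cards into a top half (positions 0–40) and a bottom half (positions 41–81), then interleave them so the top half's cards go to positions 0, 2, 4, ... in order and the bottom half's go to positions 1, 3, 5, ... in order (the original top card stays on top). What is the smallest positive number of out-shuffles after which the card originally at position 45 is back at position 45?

Follow position 45 under repeated out-shuffles:
45 → 9 → 18 → 36 → 72 → 63 → 45
It first returns after 6 out-shuffles.

6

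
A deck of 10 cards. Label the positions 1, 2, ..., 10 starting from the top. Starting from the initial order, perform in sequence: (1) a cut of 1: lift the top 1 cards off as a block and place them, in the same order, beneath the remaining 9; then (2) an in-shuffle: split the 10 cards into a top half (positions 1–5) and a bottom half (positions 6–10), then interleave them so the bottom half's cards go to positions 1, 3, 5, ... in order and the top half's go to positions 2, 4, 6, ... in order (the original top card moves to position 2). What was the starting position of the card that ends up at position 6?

Undo the operations in reverse order, starting from position 6:
  undo op 2 (in-shuffle, from top half): 6 ← 3
  undo op 1 (cut 1): 3 ← 4
So the card at position 6 came from original position 4.

4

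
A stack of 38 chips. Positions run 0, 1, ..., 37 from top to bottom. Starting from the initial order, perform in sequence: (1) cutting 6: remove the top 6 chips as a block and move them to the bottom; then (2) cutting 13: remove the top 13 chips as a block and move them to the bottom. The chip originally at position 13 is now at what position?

32

Track the chip from position 13 forward through each operation:
  after op 1 (cut 6): 13 → 7
  after op 2 (cut 13): 7 → 32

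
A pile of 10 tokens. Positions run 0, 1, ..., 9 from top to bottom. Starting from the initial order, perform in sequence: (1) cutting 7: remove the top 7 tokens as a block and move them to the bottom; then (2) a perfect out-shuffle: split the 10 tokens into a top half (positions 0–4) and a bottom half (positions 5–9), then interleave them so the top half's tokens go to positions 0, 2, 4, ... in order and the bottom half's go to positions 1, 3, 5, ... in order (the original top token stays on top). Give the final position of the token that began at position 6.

Track the token from position 6 forward through each operation:
  after op 1 (cut 7): 6 → 9
  after op 2 (out-shuffle): 9 → 9

9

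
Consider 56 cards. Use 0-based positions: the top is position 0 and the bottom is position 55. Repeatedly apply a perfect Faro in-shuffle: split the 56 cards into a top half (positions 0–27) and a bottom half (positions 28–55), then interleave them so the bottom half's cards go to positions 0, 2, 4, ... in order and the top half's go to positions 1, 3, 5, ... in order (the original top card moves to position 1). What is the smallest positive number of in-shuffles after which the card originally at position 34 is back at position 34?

Follow position 34 under repeated in-shuffles:
34 → 12 → 25 → 51 → 46 → 36 → 16 → 33 → 10 → 21 → 43 → 30 → 4 → 9 → 19 → 39 → 22 → 45 → 34
It first returns after 18 in-shuffles.

18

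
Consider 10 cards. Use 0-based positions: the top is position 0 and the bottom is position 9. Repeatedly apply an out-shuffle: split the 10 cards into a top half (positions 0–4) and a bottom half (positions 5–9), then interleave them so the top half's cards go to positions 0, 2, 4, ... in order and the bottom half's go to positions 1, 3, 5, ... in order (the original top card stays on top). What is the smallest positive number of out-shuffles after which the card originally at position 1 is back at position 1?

Follow position 1 under repeated out-shuffles:
1 → 2 → 4 → 8 → 7 → 5 → 1
It first returns after 6 out-shuffles.

6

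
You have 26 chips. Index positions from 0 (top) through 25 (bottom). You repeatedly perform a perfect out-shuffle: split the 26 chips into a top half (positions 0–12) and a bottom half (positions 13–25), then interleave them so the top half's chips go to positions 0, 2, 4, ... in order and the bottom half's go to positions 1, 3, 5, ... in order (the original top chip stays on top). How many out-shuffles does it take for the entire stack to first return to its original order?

The out-shuffle permutes the 26 positions with cycle lengths [1, 1, 4, 20].
Every chip is home exactly when every cycle has completed a whole number of laps, i.e. after lcm(1, 4, 20) = 20 out-shuffles.

20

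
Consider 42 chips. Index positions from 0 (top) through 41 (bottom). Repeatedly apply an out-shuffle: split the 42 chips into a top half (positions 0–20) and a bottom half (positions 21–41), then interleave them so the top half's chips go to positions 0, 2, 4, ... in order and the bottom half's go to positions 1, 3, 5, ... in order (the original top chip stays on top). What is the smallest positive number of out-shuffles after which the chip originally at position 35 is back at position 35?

20

Follow position 35 under repeated out-shuffles:
35 → 29 → 17 → 34 → 27 → 13 → 26 → 11 → 22 → 3 → 6 → 12 → 24 → 7 → 14 → 28 → 15 → 30 → 19 → 38 → 35
It first returns after 20 out-shuffles.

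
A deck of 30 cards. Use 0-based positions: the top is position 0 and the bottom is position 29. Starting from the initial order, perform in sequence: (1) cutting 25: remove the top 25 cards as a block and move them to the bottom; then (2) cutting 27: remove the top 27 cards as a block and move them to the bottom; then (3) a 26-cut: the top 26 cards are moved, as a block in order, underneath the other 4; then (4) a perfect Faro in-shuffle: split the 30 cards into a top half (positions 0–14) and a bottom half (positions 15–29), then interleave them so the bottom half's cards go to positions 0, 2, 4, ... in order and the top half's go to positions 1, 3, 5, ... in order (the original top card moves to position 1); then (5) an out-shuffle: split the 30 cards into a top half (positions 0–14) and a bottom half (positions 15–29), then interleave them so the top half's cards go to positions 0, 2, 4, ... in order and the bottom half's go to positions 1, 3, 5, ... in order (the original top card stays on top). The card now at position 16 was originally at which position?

7

Undo the operations in reverse order, starting from position 16:
  undo op 5 (out-shuffle, from top half): 16 ← 8
  undo op 4 (in-shuffle, from bottom half): 8 ← 19
  undo op 3 (cut 26): 19 ← 15
  undo op 2 (cut 27): 15 ← 12
  undo op 1 (cut 25): 12 ← 7
So the card at position 16 came from original position 7.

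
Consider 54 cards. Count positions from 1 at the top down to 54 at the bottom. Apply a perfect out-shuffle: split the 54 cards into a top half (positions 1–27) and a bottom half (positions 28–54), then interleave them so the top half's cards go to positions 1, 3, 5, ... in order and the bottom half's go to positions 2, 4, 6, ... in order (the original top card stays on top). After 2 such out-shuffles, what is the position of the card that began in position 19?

Track the card's position through each out-shuffle:
19 → 37 → 20

20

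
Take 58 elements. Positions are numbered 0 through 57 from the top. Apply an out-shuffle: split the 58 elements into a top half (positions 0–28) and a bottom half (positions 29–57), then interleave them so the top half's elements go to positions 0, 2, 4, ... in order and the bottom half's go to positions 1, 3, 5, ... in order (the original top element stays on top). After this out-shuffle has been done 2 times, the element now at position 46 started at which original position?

Work backwards from position 46, undoing one out-shuffle at a time:
46 ← 23 ← 40
So the element now at position 46 started at position 40.

40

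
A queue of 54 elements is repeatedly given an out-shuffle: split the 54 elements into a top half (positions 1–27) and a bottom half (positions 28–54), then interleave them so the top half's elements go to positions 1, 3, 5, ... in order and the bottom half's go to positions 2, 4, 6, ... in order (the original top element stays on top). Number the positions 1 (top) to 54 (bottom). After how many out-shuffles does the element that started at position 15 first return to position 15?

Follow position 15 under repeated out-shuffles:
15 → 29 → 4 → 7 → 13 → 25 → 49 → 44 → ... → 15 (length 52)
It first returns after 52 out-shuffles.

52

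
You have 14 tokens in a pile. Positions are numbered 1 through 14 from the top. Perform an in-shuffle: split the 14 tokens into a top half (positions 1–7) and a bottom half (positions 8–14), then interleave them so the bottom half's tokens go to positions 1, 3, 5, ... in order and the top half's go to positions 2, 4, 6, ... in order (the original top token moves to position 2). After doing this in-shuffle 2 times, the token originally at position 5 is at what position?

Track the token's position through each in-shuffle:
5 → 10 → 5

5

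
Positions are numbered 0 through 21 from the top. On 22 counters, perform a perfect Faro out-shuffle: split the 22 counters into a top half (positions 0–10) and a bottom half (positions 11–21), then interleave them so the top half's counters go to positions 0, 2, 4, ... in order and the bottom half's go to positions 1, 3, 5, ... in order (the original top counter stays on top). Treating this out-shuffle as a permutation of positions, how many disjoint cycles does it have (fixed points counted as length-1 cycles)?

7

Trace each unvisited position around until it returns:
(0) (1 2 4 8 16 11) (3 6 12) (5 10 20 19 17 13) (7 14) (9 18 15) (21)
7 cycles in total.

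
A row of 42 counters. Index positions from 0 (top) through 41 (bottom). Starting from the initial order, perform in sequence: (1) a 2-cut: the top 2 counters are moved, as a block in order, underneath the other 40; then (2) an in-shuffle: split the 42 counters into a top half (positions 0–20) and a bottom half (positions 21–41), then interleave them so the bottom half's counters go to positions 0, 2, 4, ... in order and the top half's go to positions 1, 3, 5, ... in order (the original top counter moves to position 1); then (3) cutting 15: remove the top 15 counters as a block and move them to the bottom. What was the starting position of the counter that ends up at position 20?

Undo the operations in reverse order, starting from position 20:
  undo op 3 (cut 15): 20 ← 35
  undo op 2 (in-shuffle, from top half): 35 ← 17
  undo op 1 (cut 2): 17 ← 19
So the counter at position 20 came from original position 19.

19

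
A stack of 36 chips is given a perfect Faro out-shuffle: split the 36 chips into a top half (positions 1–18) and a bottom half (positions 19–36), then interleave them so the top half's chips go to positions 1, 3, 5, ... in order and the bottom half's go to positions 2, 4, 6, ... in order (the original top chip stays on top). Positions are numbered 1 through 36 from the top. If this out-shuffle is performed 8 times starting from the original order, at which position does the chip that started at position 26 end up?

31

Track the chip's position through each out-shuffle:
26 → 16 → 31 → 26 → 16 → 31 → 26 → 16 → 31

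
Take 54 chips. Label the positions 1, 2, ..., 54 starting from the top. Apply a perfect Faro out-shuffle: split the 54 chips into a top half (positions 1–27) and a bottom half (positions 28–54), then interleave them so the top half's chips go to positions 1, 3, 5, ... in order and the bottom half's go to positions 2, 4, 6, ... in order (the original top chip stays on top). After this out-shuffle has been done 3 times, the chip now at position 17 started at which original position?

3

Work backwards from position 17, undoing one out-shuffle at a time:
17 ← 9 ← 5 ← 3
So the chip now at position 17 started at position 3.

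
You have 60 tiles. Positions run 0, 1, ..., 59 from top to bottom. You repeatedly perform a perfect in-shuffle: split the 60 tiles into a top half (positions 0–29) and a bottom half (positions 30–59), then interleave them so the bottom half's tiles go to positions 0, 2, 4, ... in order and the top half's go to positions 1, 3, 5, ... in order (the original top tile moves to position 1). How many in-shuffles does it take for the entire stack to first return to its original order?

60

The in-shuffle permutes the 60 positions with cycle lengths [60].
Every tile is home exactly when every cycle has completed a whole number of laps, i.e. after lcm(60) = 60 in-shuffles.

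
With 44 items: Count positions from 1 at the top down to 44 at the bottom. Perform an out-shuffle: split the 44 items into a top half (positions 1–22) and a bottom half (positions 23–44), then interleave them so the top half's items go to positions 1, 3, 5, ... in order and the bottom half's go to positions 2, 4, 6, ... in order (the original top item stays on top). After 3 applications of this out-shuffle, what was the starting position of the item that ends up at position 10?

29

Work backwards from position 10, undoing one out-shuffle at a time:
10 ← 27 ← 14 ← 29
So the item now at position 10 started at position 29.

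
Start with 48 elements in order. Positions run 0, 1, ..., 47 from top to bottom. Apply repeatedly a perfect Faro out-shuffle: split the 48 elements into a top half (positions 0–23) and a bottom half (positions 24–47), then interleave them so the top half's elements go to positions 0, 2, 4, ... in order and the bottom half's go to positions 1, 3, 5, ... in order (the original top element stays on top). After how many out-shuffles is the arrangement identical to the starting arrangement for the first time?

23

The out-shuffle permutes the 48 positions with cycle lengths [1, 1, 23, 23].
Every element is home exactly when every cycle has completed a whole number of laps, i.e. after lcm(1, 23) = 23 out-shuffles.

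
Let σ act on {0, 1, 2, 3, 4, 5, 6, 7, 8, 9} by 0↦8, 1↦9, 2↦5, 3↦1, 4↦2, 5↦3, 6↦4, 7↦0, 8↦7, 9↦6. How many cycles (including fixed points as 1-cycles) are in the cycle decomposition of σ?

2

Cycle decomposition: (0 8 7) (1 9 6 4 2 5 3).
2 cycles.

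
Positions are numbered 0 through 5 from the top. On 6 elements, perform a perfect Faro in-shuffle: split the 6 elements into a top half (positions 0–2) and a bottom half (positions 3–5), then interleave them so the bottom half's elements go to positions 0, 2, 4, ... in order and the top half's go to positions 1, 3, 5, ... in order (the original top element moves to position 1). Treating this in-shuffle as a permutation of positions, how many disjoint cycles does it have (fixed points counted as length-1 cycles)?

Trace each unvisited position around until it returns:
(0 1 3) (2 5 4)
2 cycles in total.

2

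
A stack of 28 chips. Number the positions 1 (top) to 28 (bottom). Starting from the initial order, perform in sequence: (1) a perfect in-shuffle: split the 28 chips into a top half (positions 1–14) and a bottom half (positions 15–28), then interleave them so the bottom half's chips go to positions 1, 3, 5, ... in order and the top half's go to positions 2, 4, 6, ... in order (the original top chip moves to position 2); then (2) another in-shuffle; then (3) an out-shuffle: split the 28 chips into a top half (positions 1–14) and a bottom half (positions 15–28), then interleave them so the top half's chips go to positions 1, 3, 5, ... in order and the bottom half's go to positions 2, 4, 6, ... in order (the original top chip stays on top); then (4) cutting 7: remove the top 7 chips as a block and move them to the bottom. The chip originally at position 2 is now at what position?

Track the chip from position 2 forward through each operation:
  after op 1 (in-shuffle): 2 → 4
  after op 2 (in-shuffle): 4 → 8
  after op 3 (out-shuffle): 8 → 15
  after op 4 (cut 7): 15 → 8

8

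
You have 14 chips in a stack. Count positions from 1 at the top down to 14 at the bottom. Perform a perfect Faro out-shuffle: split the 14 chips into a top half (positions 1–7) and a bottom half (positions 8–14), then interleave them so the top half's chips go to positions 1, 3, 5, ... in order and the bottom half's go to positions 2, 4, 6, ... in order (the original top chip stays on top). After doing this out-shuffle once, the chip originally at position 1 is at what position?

Position 1 is a fixed point of every out-shuffle, so the chip never moves.

1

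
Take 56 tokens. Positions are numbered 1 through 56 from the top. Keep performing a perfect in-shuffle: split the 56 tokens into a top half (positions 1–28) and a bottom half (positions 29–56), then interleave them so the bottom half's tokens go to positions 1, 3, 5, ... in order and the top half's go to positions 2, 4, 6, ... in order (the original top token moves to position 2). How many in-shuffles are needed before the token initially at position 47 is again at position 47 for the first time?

18

Follow position 47 under repeated in-shuffles:
47 → 37 → 17 → 34 → 11 → 22 → 44 → 31 → 5 → 10 → 20 → 40 → 23 → 46 → 35 → 13 → 26 → 52 → 47
It first returns after 18 in-shuffles.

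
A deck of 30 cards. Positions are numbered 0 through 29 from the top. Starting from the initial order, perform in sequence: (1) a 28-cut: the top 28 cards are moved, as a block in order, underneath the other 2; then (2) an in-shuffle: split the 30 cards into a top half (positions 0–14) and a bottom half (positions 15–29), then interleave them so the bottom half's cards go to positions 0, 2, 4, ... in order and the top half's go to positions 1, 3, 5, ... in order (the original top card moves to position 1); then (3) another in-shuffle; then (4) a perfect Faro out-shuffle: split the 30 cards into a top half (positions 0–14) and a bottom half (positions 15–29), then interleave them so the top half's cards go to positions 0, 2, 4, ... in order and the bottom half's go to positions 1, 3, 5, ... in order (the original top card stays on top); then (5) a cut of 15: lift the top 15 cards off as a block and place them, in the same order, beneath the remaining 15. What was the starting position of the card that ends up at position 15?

Undo the operations in reverse order, starting from position 15:
  undo op 5 (cut 15): 15 ← 0
  undo op 4 (out-shuffle, from top half): 0 ← 0
  undo op 3 (in-shuffle, from bottom half): 0 ← 15
  undo op 2 (in-shuffle, from top half): 15 ← 7
  undo op 1 (cut 28): 7 ← 5
So the card at position 15 came from original position 5.

5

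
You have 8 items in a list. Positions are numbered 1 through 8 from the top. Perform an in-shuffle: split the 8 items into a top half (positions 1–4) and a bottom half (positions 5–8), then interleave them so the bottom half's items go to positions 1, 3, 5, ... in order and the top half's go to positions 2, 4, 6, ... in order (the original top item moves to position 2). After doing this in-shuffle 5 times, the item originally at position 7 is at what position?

8

Track the item's position through each in-shuffle:
7 → 5 → 1 → 2 → 4 → 8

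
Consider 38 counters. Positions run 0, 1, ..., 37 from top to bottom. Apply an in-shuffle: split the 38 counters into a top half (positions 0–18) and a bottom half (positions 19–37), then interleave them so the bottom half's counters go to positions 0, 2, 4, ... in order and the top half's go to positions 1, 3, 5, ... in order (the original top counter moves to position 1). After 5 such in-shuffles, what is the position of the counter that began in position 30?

Track the counter's position through each in-shuffle:
30 → 22 → 6 → 13 → 27 → 16

16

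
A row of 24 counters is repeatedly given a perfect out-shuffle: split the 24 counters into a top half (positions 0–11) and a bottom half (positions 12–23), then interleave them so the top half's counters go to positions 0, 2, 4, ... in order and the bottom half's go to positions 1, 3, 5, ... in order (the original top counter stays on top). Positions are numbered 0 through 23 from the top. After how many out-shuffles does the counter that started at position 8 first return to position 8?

Follow position 8 under repeated out-shuffles:
8 → 16 → 9 → 18 → 13 → 3 → 6 → 12 → 1 → 2 → 4 → 8
It first returns after 11 out-shuffles.

11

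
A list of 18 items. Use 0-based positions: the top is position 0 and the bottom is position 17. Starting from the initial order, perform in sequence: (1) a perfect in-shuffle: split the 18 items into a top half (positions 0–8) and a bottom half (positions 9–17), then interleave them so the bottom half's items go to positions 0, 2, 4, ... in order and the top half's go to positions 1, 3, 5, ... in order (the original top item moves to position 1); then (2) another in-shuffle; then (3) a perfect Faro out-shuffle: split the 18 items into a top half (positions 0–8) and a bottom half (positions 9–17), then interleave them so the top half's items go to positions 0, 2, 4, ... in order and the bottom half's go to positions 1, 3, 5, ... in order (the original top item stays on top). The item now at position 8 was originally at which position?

5

Undo the operations in reverse order, starting from position 8:
  undo op 3 (out-shuffle, from top half): 8 ← 4
  undo op 2 (in-shuffle, from bottom half): 4 ← 11
  undo op 1 (in-shuffle, from top half): 11 ← 5
So the item at position 8 came from original position 5.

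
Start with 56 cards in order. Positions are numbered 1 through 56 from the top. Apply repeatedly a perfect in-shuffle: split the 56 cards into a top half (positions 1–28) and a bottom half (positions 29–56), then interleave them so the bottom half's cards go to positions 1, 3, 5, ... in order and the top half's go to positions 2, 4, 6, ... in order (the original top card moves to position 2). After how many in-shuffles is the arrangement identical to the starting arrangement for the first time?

The in-shuffle permutes the 56 positions with cycle lengths [2, 18, 18, 18].
Every card is home exactly when every cycle has completed a whole number of laps, i.e. after lcm(2, 18) = 18 in-shuffles.

18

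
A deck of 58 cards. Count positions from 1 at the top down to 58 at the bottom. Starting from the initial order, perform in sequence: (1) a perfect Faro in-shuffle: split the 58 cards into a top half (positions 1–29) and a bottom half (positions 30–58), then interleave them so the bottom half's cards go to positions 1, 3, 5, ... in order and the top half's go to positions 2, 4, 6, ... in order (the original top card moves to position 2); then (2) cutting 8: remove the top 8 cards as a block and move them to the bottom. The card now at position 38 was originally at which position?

Undo the operations in reverse order, starting from position 38:
  undo op 2 (cut 8): 38 ← 46
  undo op 1 (in-shuffle, from top half): 46 ← 23
So the card at position 38 came from original position 23.

23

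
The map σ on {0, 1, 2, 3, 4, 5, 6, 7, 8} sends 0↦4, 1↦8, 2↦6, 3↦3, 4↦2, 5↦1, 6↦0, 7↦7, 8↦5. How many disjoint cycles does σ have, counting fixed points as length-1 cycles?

Cycle decomposition: (0 4 2 6) (1 8 5) (3) (7).
4 cycles.

4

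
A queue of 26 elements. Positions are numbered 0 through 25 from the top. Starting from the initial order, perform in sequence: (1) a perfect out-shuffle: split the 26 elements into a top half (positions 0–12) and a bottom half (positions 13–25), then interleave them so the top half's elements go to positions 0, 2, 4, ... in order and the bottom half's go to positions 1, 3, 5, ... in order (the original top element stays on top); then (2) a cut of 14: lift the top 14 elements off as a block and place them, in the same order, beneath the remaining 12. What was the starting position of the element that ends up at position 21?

17

Undo the operations in reverse order, starting from position 21:
  undo op 2 (cut 14): 21 ← 9
  undo op 1 (out-shuffle, from bottom half): 9 ← 17
So the element at position 21 came from original position 17.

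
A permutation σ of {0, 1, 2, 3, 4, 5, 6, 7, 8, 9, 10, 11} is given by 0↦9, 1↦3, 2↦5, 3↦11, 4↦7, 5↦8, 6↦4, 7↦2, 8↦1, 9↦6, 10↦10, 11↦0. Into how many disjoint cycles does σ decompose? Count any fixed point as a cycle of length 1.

Cycle decomposition: (0 9 6 4 7 2 5 8 1 3 11) (10).
2 cycles.

2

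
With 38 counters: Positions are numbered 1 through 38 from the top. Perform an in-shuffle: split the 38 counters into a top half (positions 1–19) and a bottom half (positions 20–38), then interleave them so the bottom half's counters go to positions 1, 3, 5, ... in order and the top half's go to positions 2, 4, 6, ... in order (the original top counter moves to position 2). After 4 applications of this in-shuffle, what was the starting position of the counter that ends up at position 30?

36

Work backwards from position 30, undoing one in-shuffle at a time:
30 ← 15 ← 27 ← 33 ← 36
So the counter now at position 30 started at position 36.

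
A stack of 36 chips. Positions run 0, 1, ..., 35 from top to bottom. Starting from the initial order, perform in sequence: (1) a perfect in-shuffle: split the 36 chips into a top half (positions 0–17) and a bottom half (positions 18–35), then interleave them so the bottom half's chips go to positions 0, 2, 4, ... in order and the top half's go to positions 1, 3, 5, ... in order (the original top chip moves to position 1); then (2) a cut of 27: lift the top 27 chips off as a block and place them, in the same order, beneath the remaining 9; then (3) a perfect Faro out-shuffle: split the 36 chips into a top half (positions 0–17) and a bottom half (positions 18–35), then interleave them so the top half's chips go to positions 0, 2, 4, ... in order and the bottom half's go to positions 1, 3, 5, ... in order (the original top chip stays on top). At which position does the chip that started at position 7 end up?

13

Track the chip from position 7 forward through each operation:
  after op 1 (in-shuffle): 7 → 15
  after op 2 (cut 27): 15 → 24
  after op 3 (out-shuffle): 24 → 13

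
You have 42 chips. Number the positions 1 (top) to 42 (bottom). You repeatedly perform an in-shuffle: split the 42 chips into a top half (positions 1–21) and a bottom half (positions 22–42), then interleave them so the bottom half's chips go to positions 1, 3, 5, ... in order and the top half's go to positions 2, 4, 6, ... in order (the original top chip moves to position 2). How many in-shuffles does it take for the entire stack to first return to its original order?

14

The in-shuffle permutes the 42 positions with cycle lengths [14, 14, 14].
Every chip is home exactly when every cycle has completed a whole number of laps, i.e. after lcm(14) = 14 in-shuffles.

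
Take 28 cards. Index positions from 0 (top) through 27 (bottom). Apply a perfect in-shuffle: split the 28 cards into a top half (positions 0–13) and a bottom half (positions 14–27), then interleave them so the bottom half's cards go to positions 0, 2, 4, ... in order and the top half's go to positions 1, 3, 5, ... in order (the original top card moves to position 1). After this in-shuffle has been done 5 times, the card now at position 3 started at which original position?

Work backwards from position 3, undoing one in-shuffle at a time:
3 ← 1 ← 0 ← 14 ← 21 ← 10
So the card now at position 3 started at position 10.

10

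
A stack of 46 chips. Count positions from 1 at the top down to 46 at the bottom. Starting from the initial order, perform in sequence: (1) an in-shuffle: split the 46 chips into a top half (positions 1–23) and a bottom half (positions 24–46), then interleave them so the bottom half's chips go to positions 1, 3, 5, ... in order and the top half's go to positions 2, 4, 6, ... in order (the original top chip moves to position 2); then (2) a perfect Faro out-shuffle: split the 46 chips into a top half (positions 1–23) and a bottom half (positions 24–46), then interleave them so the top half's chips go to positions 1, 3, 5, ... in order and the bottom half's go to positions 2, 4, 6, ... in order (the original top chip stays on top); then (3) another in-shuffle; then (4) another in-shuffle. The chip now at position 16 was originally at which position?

Undo the operations in reverse order, starting from position 16:
  undo op 4 (in-shuffle, from top half): 16 ← 8
  undo op 3 (in-shuffle, from top half): 8 ← 4
  undo op 2 (out-shuffle, from bottom half): 4 ← 25
  undo op 1 (in-shuffle, from bottom half): 25 ← 36
So the chip at position 16 came from original position 36.

36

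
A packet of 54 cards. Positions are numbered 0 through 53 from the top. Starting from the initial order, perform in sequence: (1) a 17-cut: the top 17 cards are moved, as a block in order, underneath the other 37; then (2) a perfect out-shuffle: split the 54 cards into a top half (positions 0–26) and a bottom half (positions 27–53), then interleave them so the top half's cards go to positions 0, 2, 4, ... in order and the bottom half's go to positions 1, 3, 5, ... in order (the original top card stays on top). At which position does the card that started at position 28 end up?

Track the card from position 28 forward through each operation:
  after op 1 (cut 17): 28 → 11
  after op 2 (out-shuffle): 11 → 22

22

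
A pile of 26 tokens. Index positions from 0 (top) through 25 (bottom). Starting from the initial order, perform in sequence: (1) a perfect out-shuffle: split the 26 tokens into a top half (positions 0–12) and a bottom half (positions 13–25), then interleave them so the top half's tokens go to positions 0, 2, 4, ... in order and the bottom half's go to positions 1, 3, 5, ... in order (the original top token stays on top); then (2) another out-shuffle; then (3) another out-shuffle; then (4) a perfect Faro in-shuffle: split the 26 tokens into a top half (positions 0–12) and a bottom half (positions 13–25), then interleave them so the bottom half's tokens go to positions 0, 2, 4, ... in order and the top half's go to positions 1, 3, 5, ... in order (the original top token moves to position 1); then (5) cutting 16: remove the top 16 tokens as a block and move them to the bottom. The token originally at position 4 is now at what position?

25

Track the token from position 4 forward through each operation:
  after op 1 (out-shuffle): 4 → 8
  after op 2 (out-shuffle): 8 → 16
  after op 3 (out-shuffle): 16 → 7
  after op 4 (in-shuffle): 7 → 15
  after op 5 (cut 16): 15 → 25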